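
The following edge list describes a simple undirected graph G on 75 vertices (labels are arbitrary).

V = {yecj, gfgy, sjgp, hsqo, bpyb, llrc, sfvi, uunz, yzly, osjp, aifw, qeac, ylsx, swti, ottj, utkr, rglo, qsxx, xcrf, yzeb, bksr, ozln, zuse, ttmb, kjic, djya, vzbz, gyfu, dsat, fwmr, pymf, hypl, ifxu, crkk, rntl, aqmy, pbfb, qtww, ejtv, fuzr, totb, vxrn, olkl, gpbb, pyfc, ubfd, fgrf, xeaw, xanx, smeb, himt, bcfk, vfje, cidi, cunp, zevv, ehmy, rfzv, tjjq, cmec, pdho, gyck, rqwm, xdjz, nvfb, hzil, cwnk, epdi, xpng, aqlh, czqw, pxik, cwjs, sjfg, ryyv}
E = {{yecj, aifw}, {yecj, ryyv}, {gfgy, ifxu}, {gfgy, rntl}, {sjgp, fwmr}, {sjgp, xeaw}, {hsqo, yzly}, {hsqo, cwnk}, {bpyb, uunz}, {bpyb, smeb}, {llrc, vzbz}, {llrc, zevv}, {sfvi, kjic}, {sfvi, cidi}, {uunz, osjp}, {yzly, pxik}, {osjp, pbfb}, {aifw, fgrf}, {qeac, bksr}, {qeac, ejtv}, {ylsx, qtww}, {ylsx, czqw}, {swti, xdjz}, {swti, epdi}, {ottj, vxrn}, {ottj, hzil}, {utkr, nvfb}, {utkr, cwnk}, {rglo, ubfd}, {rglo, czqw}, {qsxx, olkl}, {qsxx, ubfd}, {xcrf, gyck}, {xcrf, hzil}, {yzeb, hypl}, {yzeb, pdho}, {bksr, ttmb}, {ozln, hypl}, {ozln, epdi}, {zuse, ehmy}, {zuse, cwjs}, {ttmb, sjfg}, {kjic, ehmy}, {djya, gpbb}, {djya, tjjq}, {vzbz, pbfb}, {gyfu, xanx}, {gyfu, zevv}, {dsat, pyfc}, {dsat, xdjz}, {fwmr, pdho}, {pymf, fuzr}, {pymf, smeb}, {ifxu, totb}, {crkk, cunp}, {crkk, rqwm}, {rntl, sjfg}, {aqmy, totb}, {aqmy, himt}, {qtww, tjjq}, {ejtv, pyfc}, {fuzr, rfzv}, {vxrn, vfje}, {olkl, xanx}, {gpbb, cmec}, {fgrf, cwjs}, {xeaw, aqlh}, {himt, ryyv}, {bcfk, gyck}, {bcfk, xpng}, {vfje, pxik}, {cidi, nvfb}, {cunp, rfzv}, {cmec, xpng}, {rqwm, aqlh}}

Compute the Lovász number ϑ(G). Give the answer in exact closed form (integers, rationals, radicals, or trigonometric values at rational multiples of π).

N(ylsx) = {qtww, czqw}, |N(ylsx)| = 2.
N(aqmy) = {totb, himt}, |N(aqmy)| = 2.
Vertex rntl has 2 neighbors: gfgy, sjfg.
deg(sjgp) = 2; N(sjgp) = {fwmr, xeaw}.
deg(v) = 2 for all v (|V|=75); the odd cycle C_{75}.
The 38 distinct eigenvalues: [2.0, 1.993, 1.972, 1.937, 1.889, 1.827, 1.753, 1.666, 1.567, 1.458, 1.338, 1.209, 1.072, 0.927, 0.775, 0.618, 0.457, 0.292, 0.126, -0.042, -0.209, -0.375, -0.538, -0.697, -0.852, -1.0, -1.141, -1.275, -1.399, -1.514, -1.618, -1.711, -1.791, -1.86, -1.915, -1.956, -1.984, -1.998].
With N=75: ϑ(G) = 75·(-(-1)*2*cos(pi/75))/(2−(-2*cos(pi/75))) = 75*cos(pi/75)/(cos(pi/75) + 1).
= 37.483546… (decimal).
Sandwich: α(G)=37 ≤ ϑ(G)=75*cos(pi/75)/(cos(pi/75) + 1) ≤ χ(Ḡ)=38 (both strict).

75*cos(pi/75)/(cos(pi/75) + 1)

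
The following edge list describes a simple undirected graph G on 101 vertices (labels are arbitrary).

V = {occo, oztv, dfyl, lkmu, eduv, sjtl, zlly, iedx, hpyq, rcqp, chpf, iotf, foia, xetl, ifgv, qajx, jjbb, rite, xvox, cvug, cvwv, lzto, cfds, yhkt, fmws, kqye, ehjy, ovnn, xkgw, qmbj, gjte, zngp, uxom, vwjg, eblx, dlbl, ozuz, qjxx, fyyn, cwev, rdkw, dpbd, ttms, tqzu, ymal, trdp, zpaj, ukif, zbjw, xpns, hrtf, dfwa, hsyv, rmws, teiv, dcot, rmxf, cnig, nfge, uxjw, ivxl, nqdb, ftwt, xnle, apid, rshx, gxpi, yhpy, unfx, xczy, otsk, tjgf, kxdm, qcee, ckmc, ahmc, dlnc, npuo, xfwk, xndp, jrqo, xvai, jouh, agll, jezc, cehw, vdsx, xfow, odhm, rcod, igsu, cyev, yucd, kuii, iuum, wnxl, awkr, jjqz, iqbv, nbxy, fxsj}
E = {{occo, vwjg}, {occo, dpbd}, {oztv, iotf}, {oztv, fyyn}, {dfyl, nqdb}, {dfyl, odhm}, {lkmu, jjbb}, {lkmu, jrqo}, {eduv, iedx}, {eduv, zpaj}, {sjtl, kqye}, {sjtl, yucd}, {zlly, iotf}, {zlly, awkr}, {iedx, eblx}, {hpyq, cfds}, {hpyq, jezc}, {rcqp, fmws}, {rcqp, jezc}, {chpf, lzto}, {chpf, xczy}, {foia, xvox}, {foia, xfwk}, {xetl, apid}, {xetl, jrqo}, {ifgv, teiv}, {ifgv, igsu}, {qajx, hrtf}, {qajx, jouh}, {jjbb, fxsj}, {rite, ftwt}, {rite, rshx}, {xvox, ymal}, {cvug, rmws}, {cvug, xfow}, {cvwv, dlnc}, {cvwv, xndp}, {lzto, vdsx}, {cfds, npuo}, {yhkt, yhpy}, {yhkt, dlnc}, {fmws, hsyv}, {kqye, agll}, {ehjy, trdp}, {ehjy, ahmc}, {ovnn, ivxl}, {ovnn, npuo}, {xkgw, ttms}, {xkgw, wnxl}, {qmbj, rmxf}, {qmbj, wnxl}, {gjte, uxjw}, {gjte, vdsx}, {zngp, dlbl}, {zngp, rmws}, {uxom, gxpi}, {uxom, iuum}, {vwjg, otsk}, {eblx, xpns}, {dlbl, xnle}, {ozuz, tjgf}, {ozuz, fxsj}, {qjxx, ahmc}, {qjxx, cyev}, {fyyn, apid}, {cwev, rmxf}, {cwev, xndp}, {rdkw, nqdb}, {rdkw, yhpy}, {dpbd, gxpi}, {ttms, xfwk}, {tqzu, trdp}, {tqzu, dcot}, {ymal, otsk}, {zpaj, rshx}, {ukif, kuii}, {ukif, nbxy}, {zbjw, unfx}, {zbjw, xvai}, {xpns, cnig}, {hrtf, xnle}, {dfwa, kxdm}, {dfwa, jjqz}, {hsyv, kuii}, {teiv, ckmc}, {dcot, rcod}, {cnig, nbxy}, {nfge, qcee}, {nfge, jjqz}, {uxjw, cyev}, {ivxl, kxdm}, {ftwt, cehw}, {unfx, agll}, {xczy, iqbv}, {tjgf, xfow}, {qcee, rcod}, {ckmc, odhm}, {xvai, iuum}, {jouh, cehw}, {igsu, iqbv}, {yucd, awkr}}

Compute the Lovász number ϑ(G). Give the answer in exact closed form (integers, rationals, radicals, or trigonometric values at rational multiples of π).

N(ivxl) = {ovnn, kxdm}, |N(ivxl)| = 2.
Vertex dcot has 2 neighbors: tqzu, rcod.
N(kuii) = {ukif, hsyv}, |N(kuii)| = 2.
Vertex npuo has 2 neighbors: cfds, ovnn.
101-vertex 2-regular graph: a single 101-cycle (edge-transitive).
The 51 distinct eigenvalues: [2.0, 1.9961, 1.9845, 1.9653, 1.9384, 1.904, 1.8623, 1.8133, 1.7574, 1.6946, 1.6253, 1.5497, 1.4681, 1.3808, 1.2882, 1.1906, 1.0884, 0.982, 0.8718, 0.7582, 0.6417, 0.5226, 0.4016, 0.279, 0.1554, 0.0311, -0.0933, -0.2173, -0.3405, -0.4624, -0.5824, -0.7003, -0.8154, -0.9273, -1.0357, -1.1401, -1.24, -1.3352, -1.4252, -1.5096, -1.5883, -1.6608, -1.7268, -1.7862, -1.8387, -1.8841, -1.9221, -1.9528, -1.9759, -1.9913, -1.999].
With N=101: ϑ(G) = 101·(-(-1)*2*cos(pi/101))/(2−(-2*cos(pi/101))) = 101*cos(pi/101)/(cos(pi/101) + 1).
≈ 50.4877832 (to 7 d.p.).
Lovász sandwich 50 ≤ 101*cos(pi/101)/(cos(pi/101) + 1) ≤ 51: both strict.

101*cos(pi/101)/(cos(pi/101) + 1)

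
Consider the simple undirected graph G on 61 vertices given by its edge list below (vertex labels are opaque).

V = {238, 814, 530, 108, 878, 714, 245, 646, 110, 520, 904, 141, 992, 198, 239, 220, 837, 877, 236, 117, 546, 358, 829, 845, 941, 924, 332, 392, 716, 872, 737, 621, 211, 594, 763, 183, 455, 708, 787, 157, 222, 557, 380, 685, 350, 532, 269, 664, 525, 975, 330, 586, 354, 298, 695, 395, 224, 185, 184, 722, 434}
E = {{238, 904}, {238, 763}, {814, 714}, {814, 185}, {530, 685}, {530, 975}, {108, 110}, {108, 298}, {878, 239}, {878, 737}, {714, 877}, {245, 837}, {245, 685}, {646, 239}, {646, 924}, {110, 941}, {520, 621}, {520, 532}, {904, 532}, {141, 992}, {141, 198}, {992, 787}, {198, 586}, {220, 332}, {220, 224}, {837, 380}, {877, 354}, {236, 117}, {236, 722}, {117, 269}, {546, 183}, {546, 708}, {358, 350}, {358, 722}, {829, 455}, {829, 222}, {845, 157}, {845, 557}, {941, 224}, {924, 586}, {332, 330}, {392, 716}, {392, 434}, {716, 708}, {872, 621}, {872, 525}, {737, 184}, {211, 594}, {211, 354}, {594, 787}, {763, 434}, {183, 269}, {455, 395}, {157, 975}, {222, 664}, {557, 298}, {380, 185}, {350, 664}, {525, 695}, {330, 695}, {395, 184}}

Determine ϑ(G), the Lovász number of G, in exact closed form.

N(737) = {878, 184}, |N(737)| = 2.
deg(455) = 2; N(455) = {829, 395}.
Vertex 434 has 2 neighbors: 392, 763.
N(330) = {332, 695}, |N(330)| = 2.
61-vertex 2-regular graph: this is C_{61}, the 61-cycle.
Distinct eigenvalues (to 4 d.p.): [2.0, 1.9894, 1.9577, 1.9053, 1.8326, 1.7406, 1.6301, 1.5023, 1.3585, 1.2004, 1.0296, 0.8478, 0.6571, 0.4594, 0.2568, 0.0515, -0.1544, -0.3586, -0.559, -0.7535, -0.94, -1.1165, -1.2812, -1.4323, -1.5682, -1.6876, -1.789, -1.8714, -1.9341, -1.9762, -1.9973].
−61·(-2*cos(pi/61)) / ((2)−(-2*cos(pi/61))) = 61*cos(pi/61)/(cos(pi/61) + 1) = ϑ(G).
Numerically 30.47977.
Lovász sandwich 30 ≤ 61*cos(pi/61)/(cos(pi/61) + 1) ≤ 31: both strict.

61*cos(pi/61)/(cos(pi/61) + 1)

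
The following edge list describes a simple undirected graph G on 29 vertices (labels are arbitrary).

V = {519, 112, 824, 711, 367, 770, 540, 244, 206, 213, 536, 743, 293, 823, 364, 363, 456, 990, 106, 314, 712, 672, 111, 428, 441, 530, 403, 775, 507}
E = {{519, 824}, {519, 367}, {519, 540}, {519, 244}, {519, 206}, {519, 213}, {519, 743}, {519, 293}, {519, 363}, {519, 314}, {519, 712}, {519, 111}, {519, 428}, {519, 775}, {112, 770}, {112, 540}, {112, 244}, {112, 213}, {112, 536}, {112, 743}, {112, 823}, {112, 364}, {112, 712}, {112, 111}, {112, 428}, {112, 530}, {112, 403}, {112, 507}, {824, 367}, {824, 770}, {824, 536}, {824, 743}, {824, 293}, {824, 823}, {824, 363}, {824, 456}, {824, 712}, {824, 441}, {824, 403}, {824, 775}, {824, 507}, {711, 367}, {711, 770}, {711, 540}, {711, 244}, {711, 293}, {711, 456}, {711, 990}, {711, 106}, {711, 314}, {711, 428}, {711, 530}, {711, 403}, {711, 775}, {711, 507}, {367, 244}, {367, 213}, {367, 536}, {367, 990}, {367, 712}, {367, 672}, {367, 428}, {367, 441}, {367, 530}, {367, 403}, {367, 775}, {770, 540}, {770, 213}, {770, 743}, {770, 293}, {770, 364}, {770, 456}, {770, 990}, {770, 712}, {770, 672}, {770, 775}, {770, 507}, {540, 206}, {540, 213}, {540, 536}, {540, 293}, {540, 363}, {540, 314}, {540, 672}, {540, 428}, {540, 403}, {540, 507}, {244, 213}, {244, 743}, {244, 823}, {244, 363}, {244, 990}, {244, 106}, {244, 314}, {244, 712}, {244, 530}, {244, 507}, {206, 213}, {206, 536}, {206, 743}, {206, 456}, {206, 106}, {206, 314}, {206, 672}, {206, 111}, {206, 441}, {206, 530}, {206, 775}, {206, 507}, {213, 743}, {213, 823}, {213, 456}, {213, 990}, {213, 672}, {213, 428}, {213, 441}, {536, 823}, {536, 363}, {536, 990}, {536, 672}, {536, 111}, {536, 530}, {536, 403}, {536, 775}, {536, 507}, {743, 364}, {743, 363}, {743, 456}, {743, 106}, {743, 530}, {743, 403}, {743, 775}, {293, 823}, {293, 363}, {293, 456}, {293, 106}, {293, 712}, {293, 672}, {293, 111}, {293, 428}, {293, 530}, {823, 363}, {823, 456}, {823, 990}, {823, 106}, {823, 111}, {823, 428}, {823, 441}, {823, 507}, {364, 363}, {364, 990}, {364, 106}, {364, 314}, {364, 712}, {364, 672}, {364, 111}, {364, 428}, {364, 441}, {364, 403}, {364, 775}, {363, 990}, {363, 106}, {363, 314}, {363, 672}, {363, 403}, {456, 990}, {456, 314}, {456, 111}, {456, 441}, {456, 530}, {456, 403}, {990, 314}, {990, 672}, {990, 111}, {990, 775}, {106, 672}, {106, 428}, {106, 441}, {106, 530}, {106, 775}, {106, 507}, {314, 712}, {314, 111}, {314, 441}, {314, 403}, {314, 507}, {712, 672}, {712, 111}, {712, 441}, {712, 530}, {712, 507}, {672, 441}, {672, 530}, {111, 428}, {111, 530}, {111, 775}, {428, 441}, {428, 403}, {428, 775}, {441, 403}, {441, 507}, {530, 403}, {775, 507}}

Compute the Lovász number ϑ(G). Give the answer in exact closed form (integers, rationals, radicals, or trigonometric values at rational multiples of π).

deg(367) = 14; N(367) = {519, 824, 711, 244, 213, 536, 990, 712, 672, 428, 441, 530, 403, 775}.
N(711) = {367, 770, 540, 244, 293, 456, 990, 106, 314, 428, 530, 403, 775, 507}, |N(711)| = 14.
N(770) = {112, 824, 711, 540, 213, 743, 293, 364, 456, 990, 712, 672, 775, 507}, |N(770)| = 14.
deg(824) = 14; N(824) = {519, 367, 770, 536, 743, 293, 823, 363, 456, 712, 441, 403, 775, 507}.
14-regular, N=29; SR(29,14,6,7) — a Paley graph.
spec(A) ≈ [14.0, 2.193, -3.193] (distinct, 3 d.p.).
λ_max=14, λ_min=-sqrt(29)/2 - 1/2; ϑ = −29·λ_min/(λ_max−λ_min) = sqrt(29).
≈ 5.38516 (to 5 d.p.).

sqrt(29)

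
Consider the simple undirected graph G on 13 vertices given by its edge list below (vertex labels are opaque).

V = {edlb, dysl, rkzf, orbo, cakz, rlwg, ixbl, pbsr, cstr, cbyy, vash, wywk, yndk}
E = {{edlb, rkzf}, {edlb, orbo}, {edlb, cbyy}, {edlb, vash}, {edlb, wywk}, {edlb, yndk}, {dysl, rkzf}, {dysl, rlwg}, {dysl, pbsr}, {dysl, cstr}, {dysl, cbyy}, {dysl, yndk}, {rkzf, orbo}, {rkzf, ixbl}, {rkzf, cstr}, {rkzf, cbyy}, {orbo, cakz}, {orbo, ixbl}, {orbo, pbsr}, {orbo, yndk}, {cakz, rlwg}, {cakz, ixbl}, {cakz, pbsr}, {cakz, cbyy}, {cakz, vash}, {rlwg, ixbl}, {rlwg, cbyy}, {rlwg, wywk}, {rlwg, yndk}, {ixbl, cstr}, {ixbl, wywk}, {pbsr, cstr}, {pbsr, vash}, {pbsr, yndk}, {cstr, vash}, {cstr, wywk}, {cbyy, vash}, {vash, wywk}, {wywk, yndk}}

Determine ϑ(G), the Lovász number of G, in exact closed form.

Vertex cakz has 6 neighbors: orbo, rlwg, ixbl, pbsr, cbyy, vash.
N(cbyy) = {edlb, dysl, rkzf, cakz, rlwg, vash}, |N(cbyy)| = 6.
Vertex vash has 6 neighbors: edlb, cakz, pbsr, cstr, cbyy, wywk.
Vertex ixbl has 6 neighbors: rkzf, orbo, cakz, rlwg, cstr, wywk.
Regular of degree 6 on 13 vertices: Paley(13): SR with (k,λ,μ)=(6,2,3).
Distinct eigenvalues (to 3 d.p.): [6.0, 1.303, -2.303].
With N=13: ϑ(G) = 13·(-(-sqrt(13)/2 - 1/2))/(6−(-sqrt(13)/2 - 1/2)) = sqrt(13).
= 3.60555128… (decimal).

sqrt(13)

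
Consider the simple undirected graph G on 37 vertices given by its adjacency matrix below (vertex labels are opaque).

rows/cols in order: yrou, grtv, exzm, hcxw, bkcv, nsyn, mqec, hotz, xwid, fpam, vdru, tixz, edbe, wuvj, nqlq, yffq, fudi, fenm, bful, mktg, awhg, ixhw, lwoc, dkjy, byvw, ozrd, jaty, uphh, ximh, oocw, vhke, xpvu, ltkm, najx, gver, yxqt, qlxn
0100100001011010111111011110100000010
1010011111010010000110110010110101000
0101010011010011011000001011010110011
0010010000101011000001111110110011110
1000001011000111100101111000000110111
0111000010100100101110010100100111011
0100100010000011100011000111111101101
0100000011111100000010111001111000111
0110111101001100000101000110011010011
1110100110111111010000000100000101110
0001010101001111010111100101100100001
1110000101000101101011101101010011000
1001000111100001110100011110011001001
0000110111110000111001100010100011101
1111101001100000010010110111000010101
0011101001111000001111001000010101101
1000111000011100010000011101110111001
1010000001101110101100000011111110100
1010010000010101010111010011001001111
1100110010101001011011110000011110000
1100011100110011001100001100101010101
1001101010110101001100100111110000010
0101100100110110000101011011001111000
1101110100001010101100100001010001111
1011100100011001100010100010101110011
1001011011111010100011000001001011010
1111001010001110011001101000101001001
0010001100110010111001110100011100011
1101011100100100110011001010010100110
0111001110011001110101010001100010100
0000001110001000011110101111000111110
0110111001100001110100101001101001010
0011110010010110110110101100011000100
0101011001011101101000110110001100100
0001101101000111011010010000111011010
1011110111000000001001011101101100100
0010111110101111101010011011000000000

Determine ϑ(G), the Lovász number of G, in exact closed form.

Vertex xpvu has 18 neighbors: grtv, exzm, bkcv, nsyn, mqec, fpam, vdru, yffq, fudi, fenm, mktg, lwoc, byvw, uphh, ximh, vhke, najx, yxqt.
N(awhg) = {yrou, grtv, nsyn, mqec, hotz, vdru, tixz, nqlq, yffq, bful, mktg, byvw, ozrd, ximh, vhke, ltkm, gver, qlxn}, |N(awhg)| = 18.
deg(grtv) = 18; N(grtv) = {yrou, exzm, nsyn, mqec, hotz, xwid, fpam, tixz, nqlq, mktg, awhg, lwoc, dkjy, jaty, ximh, oocw, xpvu, najx}.
N(mktg) = {yrou, grtv, bkcv, nsyn, xwid, vdru, edbe, yffq, fenm, bful, awhg, ixhw, lwoc, dkjy, oocw, vhke, xpvu, ltkm}, |N(mktg)| = 18.
deg(v) = 18 for all v (|V|=37); Paley(37): SR with (k,λ,μ)=(18,8,9).
The 3 distinct eigenvalues: [18.0, 2.5414, -3.5414].
With N=37: ϑ(G) = 37·(-(-sqrt(37)/2 - 1/2))/(18−(-sqrt(37)/2 - 1/2)) = sqrt(37).
≈ 6.08276253 (to 8 d.p.).

sqrt(37)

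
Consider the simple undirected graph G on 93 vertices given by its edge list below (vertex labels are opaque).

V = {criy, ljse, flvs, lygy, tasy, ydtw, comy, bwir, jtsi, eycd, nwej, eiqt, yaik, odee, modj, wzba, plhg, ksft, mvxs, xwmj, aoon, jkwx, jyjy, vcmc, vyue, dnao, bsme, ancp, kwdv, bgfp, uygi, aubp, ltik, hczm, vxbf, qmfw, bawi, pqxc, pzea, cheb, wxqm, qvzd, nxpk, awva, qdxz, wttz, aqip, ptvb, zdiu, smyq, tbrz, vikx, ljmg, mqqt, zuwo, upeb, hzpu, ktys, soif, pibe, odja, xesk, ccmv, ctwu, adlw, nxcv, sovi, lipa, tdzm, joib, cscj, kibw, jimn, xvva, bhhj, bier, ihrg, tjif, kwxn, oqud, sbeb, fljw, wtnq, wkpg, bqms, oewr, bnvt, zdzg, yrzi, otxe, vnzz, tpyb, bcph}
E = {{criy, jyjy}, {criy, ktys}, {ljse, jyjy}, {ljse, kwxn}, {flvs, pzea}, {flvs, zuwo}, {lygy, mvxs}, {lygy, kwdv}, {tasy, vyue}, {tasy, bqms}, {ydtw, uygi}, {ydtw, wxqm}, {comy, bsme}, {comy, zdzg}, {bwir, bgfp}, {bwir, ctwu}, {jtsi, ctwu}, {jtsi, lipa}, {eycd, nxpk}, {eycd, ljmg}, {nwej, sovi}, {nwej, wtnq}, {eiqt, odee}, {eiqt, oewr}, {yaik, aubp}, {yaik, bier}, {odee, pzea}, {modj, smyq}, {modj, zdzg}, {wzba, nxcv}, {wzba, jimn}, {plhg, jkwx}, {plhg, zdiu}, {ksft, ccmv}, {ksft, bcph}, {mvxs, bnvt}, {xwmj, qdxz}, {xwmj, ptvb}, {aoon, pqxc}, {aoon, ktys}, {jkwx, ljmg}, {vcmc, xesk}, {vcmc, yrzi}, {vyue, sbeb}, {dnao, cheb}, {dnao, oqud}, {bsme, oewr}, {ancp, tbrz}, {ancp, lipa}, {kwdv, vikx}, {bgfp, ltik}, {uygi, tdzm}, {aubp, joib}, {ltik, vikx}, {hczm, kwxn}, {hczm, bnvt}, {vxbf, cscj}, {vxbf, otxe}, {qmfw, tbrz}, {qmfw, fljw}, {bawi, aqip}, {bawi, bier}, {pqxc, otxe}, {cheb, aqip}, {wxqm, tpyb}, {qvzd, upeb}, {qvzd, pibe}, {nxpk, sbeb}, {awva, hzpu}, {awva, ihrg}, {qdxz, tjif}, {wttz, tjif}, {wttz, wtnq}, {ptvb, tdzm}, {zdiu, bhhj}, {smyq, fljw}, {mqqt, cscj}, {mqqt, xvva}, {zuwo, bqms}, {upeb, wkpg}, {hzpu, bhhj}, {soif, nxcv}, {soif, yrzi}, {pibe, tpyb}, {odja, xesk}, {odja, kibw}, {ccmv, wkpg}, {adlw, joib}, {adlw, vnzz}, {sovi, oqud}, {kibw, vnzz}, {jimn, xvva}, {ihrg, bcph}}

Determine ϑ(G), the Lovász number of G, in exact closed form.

N(criy) = {jyjy, ktys}, |N(criy)| = 2.
N(xvva) = {mqqt, jimn}, |N(xvva)| = 2.
Vertex vikx has 2 neighbors: kwdv, ltik.
deg(kwxn) = 2; N(kwxn) = {ljse, hczm}.
2-regular, N=93; connected 2-regular on 93 ⇒ C_{93}.
Distinct eigenvalues (to 5 d.p.): [2.0, 1.99544, 1.98177, 1.95906, 1.92741, 1.88697, 1.83792, 1.78048, 1.71491, 1.64153, 1.56065, 1.47265, 1.37793, 1.27693, 1.1701, 1.05793, 0.94093, 0.81964, 0.69461, 0.56641, 0.43563, 0.30286, 0.1687, 0.03378, -0.1013, -0.23591, -0.36945, -0.50131, -0.63087, -0.75756, -0.88079, -1.0, -1.11465, -1.22421, -1.32819, -1.42611, -1.51752, -1.602, -1.67918, -1.74869, -1.81023, -1.86351, -1.90828, -1.94434, -1.97154, -1.98974, -1.99886].
Lovász (edge-transitive): ϑ = −93·(-2*cos(pi/93))/((2)−(-2*cos(pi/93))) = 93*cos(pi/93)/(cos(pi/93) + 1).
= 46.486731879… (decimal).
Lovász sandwich 46 ≤ 93*cos(pi/93)/(cos(pi/93) + 1) ≤ 47: both strict.

93*cos(pi/93)/(cos(pi/93) + 1)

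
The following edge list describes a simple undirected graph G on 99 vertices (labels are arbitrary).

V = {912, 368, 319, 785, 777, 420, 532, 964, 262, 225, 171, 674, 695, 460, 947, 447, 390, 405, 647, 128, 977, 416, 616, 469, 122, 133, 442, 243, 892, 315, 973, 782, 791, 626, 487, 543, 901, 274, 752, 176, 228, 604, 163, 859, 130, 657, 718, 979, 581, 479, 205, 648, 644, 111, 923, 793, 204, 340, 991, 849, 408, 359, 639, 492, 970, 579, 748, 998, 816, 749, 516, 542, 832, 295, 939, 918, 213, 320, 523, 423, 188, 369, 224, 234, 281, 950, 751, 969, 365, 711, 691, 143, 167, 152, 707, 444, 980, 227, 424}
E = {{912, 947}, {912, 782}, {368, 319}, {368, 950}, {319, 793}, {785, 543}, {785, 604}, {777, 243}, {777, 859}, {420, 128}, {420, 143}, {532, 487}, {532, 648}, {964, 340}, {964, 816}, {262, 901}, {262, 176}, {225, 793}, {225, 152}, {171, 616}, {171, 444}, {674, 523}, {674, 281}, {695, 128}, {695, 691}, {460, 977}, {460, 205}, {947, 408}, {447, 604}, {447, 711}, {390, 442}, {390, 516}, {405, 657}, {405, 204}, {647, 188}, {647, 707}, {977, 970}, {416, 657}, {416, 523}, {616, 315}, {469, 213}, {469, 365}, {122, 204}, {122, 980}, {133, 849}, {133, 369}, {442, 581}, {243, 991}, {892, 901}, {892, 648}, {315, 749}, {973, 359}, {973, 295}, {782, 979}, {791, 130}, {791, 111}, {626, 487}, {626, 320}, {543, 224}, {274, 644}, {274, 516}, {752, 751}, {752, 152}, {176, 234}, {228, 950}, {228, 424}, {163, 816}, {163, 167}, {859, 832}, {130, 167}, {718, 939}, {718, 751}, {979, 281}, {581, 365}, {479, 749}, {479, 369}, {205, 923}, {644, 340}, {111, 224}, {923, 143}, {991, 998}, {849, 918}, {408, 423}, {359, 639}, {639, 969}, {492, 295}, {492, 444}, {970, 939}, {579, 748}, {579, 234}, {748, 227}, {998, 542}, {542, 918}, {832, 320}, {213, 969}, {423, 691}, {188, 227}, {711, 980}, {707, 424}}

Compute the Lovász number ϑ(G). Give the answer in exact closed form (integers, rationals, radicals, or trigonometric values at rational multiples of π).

99*cos(pi/99)/(cos(pi/99) + 1)

Vertex 133 has 2 neighbors: 849, 369.
Vertex 674 has 2 neighbors: 523, 281.
deg(243) = 2; N(243) = {777, 991}.
Vertex 315 has 2 neighbors: 616, 749.
Regular of degree 2 on 99 vertices: the odd cycle C_{99}.
A has 50 distinct eigenvalues ≈ [2.0, 1.996, 1.984, 1.964, 1.936, 1.9, 1.857, 1.806, 1.748, 1.683, 1.611, 1.532, 1.447, 1.357, 1.261, 1.16, 1.054, 0.945, 0.831, 0.714, 0.594, 0.472, 0.347, 0.222, 0.095, -0.032, -0.158, -0.285, -0.41, -0.533, -0.654, -0.773, -0.888, -1.0, -1.108, -1.211, -1.31, -1.403, -1.491, -1.572, -1.647, -1.716, -1.778, -1.832, -1.879, -1.919, -1.951, -1.975, -1.991, -1.999].
λ_max=2, λ_min=-2*cos(pi/99); ϑ = −99·λ_min/(λ_max−λ_min) = 99*cos(pi/99)/(cos(pi/99) + 1).
≈ 49.487536 (to 6 d.p.).
Check 49 ≤ 99*cos(pi/99)/(cos(pi/99) + 1) ≤ 50: both strict.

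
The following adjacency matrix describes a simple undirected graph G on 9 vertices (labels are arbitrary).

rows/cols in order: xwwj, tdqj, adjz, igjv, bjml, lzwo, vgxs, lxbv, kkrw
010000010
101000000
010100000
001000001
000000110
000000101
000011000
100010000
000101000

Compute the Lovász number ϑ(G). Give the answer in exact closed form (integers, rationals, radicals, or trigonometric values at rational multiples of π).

deg(kkrw) = 2; N(kkrw) = {igjv, lzwo}.
N(bjml) = {vgxs, lxbv}, |N(bjml)| = 2.
deg(xwwj) = 2; N(xwwj) = {tdqj, lxbv}.
N(adjz) = {tdqj, igjv}, |N(adjz)| = 2.
9-vertex 2-regular graph: this is C_{9}, the 9-cycle.
spec(A) ≈ [2.0, 1.5321, 0.3473, -1.0, -1.8794] (distinct, 4 d.p.).
λ_max=2, λ_min=-2*cos(pi/9); ϑ = −9·λ_min/(λ_max−λ_min) = 9*cos(pi/9)/(cos(pi/9) + 1).
≈ 4.3601 (to 4 d.p.).
Check 4 ≤ 9*cos(pi/9)/(cos(pi/9) + 1) ≤ 5: both strict.

9*cos(pi/9)/(cos(pi/9) + 1)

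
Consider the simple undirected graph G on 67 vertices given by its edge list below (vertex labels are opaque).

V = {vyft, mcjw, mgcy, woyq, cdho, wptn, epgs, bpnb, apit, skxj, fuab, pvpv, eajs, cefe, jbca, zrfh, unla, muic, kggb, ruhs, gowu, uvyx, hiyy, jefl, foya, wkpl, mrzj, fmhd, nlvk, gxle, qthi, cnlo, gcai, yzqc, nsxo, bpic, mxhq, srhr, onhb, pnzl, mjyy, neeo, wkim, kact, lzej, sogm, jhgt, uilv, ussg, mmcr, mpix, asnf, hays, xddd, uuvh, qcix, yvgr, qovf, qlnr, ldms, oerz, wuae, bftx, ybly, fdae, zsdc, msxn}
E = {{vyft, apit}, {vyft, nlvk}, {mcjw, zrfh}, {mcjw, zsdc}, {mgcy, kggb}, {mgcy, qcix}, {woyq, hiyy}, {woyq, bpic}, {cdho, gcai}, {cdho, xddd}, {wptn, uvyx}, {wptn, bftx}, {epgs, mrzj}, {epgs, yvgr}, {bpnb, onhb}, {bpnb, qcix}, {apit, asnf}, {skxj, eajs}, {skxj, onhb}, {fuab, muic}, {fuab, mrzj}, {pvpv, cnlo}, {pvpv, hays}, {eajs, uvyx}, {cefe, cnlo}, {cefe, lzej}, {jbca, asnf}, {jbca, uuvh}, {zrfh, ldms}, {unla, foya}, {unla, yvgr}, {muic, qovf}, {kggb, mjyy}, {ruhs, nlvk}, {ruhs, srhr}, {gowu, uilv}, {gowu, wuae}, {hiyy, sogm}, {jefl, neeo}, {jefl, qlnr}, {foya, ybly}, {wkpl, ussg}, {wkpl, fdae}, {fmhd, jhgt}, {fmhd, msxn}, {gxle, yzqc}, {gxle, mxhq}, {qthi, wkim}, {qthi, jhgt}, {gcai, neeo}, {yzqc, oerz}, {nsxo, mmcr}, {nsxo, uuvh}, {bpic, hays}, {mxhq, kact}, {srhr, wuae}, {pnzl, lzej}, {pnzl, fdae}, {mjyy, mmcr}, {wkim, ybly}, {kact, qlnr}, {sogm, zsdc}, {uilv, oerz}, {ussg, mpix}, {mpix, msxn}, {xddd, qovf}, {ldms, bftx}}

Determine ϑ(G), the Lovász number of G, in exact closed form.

67*cos(pi/67)/(cos(pi/67) + 1)

Vertex lzej has 2 neighbors: cefe, pnzl.
deg(cdho) = 2; N(cdho) = {gcai, xddd}.
Vertex mpix has 2 neighbors: ussg, msxn.
deg(bftx) = 2; N(bftx) = {wptn, ldms}.
2-regular, N=67; connected 2-regular on 67 ⇒ C_{67}.
The 34 distinct eigenvalues: [2.0, 1.991, 1.965, 1.921, 1.861, 1.784, 1.692, 1.584, 1.463, 1.329, 1.183, 1.027, 0.862, 0.689, 0.51, 0.327, 0.141, -0.047, -0.234, -0.419, -0.6, -0.776, -0.945, -1.106, -1.257, -1.398, -1.525, -1.64, -1.74, -1.825, -1.893, -1.945, -1.98, -1.998].
λ_max=2, λ_min=-2*cos(pi/67); ϑ = −67·λ_min/(λ_max−λ_min) = 67*cos(pi/67)/(cos(pi/67) + 1).
Numerically 33.4816.
α=33, χ(Ḡ)=34; ϑ=67*cos(pi/67)/(cos(pi/67) + 1) lies between (both strict).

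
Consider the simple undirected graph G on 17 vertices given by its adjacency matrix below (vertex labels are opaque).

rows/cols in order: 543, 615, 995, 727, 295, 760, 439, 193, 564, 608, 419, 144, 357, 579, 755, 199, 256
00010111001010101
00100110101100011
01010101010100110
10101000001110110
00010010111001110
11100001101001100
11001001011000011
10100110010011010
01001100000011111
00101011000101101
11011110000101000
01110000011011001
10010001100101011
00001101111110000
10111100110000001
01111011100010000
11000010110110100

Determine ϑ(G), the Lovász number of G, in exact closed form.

deg(193) = 8; N(193) = {543, 995, 760, 439, 608, 357, 579, 199}.
deg(564) = 8; N(564) = {615, 295, 760, 357, 579, 755, 199, 256}.
Vertex 357 has 8 neighbors: 543, 727, 193, 564, 144, 579, 199, 256.
deg(579) = 8; N(579) = {295, 760, 193, 564, 608, 419, 144, 357}.
17-vertex 8-regular graph: SR(17,8,3,4) — a Paley graph.
spec(A) ≈ [8.0, 1.562, -2.562] (distinct, 3 d.p.).
λ_max=8, λ_min=-sqrt(17)/2 - 1/2; ϑ = −17·λ_min/(λ_max−λ_min) = sqrt(17).
= 4.123105626… (decimal).

sqrt(17)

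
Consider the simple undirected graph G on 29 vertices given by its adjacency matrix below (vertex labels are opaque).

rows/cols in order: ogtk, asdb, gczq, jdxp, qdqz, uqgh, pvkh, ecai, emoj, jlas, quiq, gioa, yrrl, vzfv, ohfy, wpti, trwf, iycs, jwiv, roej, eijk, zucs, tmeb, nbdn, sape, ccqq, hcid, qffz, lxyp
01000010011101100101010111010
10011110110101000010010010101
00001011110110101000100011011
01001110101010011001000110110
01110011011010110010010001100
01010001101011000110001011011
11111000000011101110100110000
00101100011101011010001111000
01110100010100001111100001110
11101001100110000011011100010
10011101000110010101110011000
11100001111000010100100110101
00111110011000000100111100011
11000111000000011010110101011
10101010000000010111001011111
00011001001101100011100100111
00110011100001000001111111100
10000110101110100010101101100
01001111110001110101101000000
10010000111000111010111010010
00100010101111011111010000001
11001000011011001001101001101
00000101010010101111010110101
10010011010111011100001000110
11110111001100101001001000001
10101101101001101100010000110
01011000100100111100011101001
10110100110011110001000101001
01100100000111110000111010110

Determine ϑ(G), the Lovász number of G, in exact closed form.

sqrt(29)

deg(ohfy) = 14; N(ohfy) = {ogtk, gczq, qdqz, pvkh, wpti, iycs, jwiv, roej, tmeb, sape, ccqq, hcid, qffz, lxyp}.
Vertex ogtk has 14 neighbors: asdb, pvkh, jlas, quiq, gioa, vzfv, ohfy, iycs, roej, zucs, nbdn, sape, ccqq, qffz.
deg(yrrl) = 14; N(yrrl) = {gczq, jdxp, qdqz, uqgh, pvkh, jlas, quiq, iycs, eijk, zucs, tmeb, nbdn, qffz, lxyp}.
Vertex lxyp has 14 neighbors: asdb, gczq, uqgh, gioa, yrrl, vzfv, ohfy, wpti, eijk, zucs, tmeb, sape, hcid, qffz.
deg(v) = 14 for all v (|V|=29); SR(29,14,6,7) — a Paley graph.
The 3 distinct eigenvalues: [14.0, 2.193, -3.193].
Lovász: ϑ = −29(-sqrt(29)/2 - 1/2)/(14+-(-sqrt(29)/2 - 1/2)) = sqrt(29).
Numerically 5.3852.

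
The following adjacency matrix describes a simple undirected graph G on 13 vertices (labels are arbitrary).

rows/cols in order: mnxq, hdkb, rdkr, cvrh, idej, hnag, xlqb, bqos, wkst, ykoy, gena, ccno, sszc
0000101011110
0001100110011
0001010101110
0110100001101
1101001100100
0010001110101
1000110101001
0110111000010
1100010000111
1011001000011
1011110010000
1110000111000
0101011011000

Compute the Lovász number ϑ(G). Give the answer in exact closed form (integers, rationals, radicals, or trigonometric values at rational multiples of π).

N(hdkb) = {cvrh, idej, bqos, wkst, ccno, sszc}, |N(hdkb)| = 6.
Vertex idej has 6 neighbors: mnxq, hdkb, cvrh, xlqb, bqos, gena.
N(wkst) = {mnxq, hdkb, hnag, gena, ccno, sszc}, |N(wkst)| = 6.
N(cvrh) = {hdkb, rdkr, idej, ykoy, gena, sszc}, |N(cvrh)| = 6.
Regular of degree 6 on 13 vertices: strongly regular (13,6,2,3).
The 3 distinct eigenvalues: [6.0, 1.302776, -2.302776].
ϑ = −N·λ_min/(λ_max−λ_min) = −13·(-sqrt(13)/2 - 1/2)/(6−(-sqrt(13)/2 - 1/2)) = sqrt(13).
Numerically 3.605551.

sqrt(13)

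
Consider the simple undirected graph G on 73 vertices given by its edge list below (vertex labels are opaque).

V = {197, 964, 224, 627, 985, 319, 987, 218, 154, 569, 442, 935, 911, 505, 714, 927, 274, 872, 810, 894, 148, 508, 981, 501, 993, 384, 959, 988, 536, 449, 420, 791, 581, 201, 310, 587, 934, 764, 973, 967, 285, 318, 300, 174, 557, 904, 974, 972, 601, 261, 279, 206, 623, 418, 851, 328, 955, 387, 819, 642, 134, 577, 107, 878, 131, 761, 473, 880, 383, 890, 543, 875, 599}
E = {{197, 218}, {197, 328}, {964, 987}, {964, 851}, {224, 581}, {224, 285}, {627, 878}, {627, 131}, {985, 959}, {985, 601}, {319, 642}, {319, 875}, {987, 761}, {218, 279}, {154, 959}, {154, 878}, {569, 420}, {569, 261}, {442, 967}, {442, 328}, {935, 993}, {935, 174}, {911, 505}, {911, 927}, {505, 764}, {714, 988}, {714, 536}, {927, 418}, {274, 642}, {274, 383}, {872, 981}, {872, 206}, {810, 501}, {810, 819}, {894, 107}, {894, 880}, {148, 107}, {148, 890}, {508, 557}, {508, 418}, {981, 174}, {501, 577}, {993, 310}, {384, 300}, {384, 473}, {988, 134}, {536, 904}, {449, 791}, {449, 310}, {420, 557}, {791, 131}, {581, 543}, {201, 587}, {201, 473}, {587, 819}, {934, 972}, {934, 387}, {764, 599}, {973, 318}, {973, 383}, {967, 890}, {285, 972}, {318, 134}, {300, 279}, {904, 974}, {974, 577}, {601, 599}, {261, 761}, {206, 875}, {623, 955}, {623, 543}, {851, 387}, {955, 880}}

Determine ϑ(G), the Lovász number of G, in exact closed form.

Vertex 819 has 2 neighbors: 810, 587.
deg(981) = 2; N(981) = {872, 174}.
deg(878) = 2; N(878) = {627, 154}.
deg(134) = 2; N(134) = {988, 318}.
G on 73 vertices is 2-regular; this is C_{73}, the 73-cycle.
A has 37 distinct eigenvalues ≈ [2.0, 1.993, 1.97, 1.934, 1.883, 1.818, 1.739, 1.648, 1.544, 1.429, 1.304, 1.169, 1.025, 0.873, 0.715, 0.552, 0.385, 0.215, 0.043, -0.129, -0.3, -0.469, -0.634, -0.795, -0.95, -1.098, -1.237, -1.368, -1.488, -1.598, -1.695, -1.78, -1.852, -1.91, -1.954, -1.983, -1.998].
−73·(-2*cos(pi/73)) / ((2)−(-2*cos(pi/73))) = 73*cos(pi/73)/(cos(pi/73) + 1) = ϑ(G).
≈ 36.48309 (to 5 d.p.).
Check 36 ≤ 73*cos(pi/73)/(cos(pi/73) + 1) ≤ 37: both strict.

73*cos(pi/73)/(cos(pi/73) + 1)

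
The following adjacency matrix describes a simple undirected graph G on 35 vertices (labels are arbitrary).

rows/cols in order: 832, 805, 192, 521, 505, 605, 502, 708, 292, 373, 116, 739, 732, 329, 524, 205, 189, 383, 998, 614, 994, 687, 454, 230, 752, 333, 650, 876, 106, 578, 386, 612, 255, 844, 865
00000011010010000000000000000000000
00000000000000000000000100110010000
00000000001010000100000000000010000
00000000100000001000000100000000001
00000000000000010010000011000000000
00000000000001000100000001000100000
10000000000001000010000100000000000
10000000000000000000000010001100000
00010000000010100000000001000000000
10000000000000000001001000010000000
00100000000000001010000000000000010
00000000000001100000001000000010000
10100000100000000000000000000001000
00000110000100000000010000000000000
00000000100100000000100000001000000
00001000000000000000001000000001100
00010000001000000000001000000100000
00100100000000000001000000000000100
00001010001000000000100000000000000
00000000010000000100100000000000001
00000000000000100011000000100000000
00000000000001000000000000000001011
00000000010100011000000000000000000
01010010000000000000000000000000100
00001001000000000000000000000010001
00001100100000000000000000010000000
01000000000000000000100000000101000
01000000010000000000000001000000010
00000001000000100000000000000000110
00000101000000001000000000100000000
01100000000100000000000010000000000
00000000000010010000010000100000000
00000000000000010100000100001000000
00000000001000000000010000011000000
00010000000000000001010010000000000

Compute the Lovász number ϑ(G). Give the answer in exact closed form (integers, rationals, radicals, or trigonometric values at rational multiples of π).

Vertex 255 has 4 neighbors: 205, 383, 230, 106.
Vertex 844 has 4 neighbors: 116, 687, 876, 106.
deg(865) = 4; N(865) = {521, 614, 687, 752}.
deg(333) = 4; N(333) = {505, 605, 292, 876}.
Regular of degree 4 on 35 vertices: Kneser-type, 3-subsets of [7].
Distinct eigenvalues (to 4 d.p.): [4.0, 2.0, -1.0, -3.0].
−35·(-3) / ((4)−(-3)) = 15 = ϑ(G).
= 15.000000… (decimal).

15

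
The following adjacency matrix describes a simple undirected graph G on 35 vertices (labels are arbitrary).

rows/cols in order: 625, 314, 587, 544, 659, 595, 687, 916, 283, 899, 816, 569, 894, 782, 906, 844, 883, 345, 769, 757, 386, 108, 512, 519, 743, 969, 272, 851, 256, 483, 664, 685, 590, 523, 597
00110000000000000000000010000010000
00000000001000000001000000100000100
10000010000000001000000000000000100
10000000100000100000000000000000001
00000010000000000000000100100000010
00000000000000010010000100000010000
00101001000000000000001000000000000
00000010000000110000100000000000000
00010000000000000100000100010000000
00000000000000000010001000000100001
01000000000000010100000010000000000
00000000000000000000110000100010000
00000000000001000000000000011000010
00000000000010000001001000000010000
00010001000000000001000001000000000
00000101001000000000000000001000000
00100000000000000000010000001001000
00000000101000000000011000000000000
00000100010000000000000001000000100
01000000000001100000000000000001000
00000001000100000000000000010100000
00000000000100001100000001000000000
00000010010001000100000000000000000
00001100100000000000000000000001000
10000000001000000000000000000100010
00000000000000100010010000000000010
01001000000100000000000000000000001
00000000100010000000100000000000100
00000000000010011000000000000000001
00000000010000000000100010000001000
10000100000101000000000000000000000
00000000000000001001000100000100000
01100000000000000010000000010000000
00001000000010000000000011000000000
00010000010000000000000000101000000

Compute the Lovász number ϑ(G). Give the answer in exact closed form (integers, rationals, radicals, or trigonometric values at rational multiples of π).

15

Vertex 906 has 4 neighbors: 544, 916, 757, 969.
N(386) = {916, 569, 851, 483}, |N(386)| = 4.
Vertex 569 has 4 neighbors: 386, 108, 272, 664.
Vertex 782 has 4 neighbors: 894, 757, 512, 664.
Regular of degree 4 on 35 vertices: Kneser K(7,3) on C(7,3)=35 vertices.
spec(A) ≈ [4.0, 2.0, -1.0, -3.0] (distinct, 4 d.p.).
ϑ = −N·λ_min/(λ_max−λ_min) = −35·(-3)/(4−(-3)) = 15.
ϑ(G) ≈ 15.000000.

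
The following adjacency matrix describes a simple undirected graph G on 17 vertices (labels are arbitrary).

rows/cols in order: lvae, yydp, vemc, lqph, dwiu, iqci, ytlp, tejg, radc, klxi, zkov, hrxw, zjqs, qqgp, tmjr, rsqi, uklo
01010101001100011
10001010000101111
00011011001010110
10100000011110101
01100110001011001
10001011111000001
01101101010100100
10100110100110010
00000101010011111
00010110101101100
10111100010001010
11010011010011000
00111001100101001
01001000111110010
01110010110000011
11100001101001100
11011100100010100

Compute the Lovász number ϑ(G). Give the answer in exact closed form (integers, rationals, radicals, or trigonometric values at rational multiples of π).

deg(lvae) = 8; N(lvae) = {yydp, lqph, iqci, tejg, zkov, hrxw, rsqi, uklo}.
N(tejg) = {lvae, vemc, iqci, ytlp, radc, hrxw, zjqs, rsqi}, |N(tejg)| = 8.
N(iqci) = {lvae, dwiu, ytlp, tejg, radc, klxi, zkov, uklo}, |N(iqci)| = 8.
N(qqgp) = {yydp, dwiu, radc, klxi, zkov, hrxw, zjqs, rsqi}, |N(qqgp)| = 8.
Regular of degree 8 on 17 vertices: strongly regular (17,8,3,4).
spec(A) ≈ [8.0, 1.5616, -2.5616] (distinct, 4 d.p.).
−17·(-sqrt(17)/2 - 1/2) / ((8)−(-sqrt(17)/2 - 1/2)) = sqrt(17) = ϑ(G).
Numerically 4.12311.

sqrt(17)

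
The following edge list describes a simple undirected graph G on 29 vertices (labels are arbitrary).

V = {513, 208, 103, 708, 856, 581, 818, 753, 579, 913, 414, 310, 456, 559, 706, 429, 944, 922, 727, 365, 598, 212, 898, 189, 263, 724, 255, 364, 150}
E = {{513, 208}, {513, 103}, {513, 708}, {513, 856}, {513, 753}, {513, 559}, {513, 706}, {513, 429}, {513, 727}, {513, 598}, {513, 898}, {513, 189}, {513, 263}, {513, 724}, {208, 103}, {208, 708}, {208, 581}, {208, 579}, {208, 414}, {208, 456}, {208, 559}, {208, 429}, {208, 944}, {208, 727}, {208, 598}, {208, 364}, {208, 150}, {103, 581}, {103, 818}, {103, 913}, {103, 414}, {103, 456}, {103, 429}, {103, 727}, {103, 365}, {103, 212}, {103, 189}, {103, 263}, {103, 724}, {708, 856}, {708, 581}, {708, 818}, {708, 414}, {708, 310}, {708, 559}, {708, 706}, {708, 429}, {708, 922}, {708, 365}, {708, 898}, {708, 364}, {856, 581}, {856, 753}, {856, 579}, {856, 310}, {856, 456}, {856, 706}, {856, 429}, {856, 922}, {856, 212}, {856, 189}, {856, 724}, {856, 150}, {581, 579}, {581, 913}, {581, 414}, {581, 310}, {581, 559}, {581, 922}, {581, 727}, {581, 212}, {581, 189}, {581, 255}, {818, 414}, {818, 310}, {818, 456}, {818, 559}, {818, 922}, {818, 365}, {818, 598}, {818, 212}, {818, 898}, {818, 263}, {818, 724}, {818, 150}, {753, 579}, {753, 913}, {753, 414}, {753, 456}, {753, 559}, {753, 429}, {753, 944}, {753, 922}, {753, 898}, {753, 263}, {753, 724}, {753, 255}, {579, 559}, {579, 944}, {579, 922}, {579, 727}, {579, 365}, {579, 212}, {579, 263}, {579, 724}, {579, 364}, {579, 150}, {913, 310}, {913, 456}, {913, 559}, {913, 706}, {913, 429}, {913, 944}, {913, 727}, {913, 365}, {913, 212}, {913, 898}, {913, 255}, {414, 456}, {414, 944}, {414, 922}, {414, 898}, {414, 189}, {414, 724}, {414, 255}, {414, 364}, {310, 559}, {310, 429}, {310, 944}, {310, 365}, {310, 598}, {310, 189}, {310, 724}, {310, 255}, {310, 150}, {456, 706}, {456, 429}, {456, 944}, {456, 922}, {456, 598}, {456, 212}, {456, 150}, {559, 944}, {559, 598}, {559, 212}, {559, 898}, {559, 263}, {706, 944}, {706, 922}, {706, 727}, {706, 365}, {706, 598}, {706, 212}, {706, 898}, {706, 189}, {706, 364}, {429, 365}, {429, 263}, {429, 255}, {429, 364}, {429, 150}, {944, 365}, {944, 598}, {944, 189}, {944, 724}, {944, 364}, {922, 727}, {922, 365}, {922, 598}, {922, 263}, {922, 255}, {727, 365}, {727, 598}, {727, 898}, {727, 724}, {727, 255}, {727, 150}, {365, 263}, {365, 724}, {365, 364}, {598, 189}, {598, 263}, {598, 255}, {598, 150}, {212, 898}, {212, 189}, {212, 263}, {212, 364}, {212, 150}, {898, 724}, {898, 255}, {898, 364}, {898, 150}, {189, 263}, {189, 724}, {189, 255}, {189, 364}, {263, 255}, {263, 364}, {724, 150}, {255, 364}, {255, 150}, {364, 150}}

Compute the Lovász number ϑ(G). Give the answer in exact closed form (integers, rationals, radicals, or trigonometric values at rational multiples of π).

sqrt(29)

N(456) = {208, 103, 856, 818, 753, 913, 414, 706, 429, 944, 922, 598, 212, 150}, |N(456)| = 14.
deg(753) = 14; N(753) = {513, 856, 579, 913, 414, 456, 559, 429, 944, 922, 898, 263, 724, 255}.
N(559) = {513, 208, 708, 581, 818, 753, 579, 913, 310, 944, 598, 212, 898, 263}, |N(559)| = 14.
Vertex 944 has 14 neighbors: 208, 753, 579, 913, 414, 310, 456, 559, 706, 365, 598, 189, 724, 364.
Regular of degree 14 on 29 vertices: Paley(29): SR with (k,λ,μ)=(14,6,7).
spec(A) ≈ [14.0, 2.1926, -3.1926] (distinct, 4 d.p.).
ϑ = −N·λ_min/(λ_max−λ_min) = −29·(-sqrt(29)/2 - 1/2)/(14−(-sqrt(29)/2 - 1/2)) = sqrt(29).
Numerically 5.385164807.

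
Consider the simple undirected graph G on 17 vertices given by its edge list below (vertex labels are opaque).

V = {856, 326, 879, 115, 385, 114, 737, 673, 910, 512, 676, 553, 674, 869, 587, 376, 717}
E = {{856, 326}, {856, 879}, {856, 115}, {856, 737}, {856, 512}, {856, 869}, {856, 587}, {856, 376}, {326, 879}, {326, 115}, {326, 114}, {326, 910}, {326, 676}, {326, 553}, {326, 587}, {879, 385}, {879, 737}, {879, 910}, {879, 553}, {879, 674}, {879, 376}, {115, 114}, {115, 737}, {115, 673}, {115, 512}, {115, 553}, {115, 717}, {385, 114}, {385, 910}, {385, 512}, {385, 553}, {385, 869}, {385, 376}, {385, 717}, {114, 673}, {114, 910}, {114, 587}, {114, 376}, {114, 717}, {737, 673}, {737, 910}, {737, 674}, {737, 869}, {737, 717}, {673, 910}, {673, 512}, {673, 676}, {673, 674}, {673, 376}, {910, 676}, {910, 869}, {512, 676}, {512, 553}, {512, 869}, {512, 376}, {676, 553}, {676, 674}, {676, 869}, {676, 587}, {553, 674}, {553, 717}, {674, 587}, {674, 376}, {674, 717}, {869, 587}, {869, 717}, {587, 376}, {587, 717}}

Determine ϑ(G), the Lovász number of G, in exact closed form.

sqrt(17)

Vertex 553 has 8 neighbors: 326, 879, 115, 385, 512, 676, 674, 717.
Vertex 512 has 8 neighbors: 856, 115, 385, 673, 676, 553, 869, 376.
deg(673) = 8; N(673) = {115, 114, 737, 910, 512, 676, 674, 376}.
N(114) = {326, 115, 385, 673, 910, 587, 376, 717}, |N(114)| = 8.
G on 17 vertices is 8-regular; SR(17,8,3,4) — a Paley graph.
The 3 distinct eigenvalues: [8.0, 1.561553, -2.561553].
With N=17: ϑ(G) = 17·(-(-sqrt(17)/2 - 1/2))/(8−(-sqrt(17)/2 - 1/2)) = sqrt(17).
Numerically 4.12310563.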